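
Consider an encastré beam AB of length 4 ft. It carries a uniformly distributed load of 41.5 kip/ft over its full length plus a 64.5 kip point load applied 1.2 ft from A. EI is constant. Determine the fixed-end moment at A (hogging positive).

Release both end moments; the primary structure is a simply-supported span AB with redundants M_A and M_B.
On the primary (simply-supported) span, the end slopes from the loading are:
  at A: UDL 41.5: wL³/(24EI) = 110.7/EI
  at B: UDL 41.5: wL³/(24EI) = 110.7/EI
  at A: point load 64.5 at a = 1.2: Pab(L + b)/(6LEI) = 61.4/EI
  at B: point load 64.5 at a = 1.2: Pab(L + a)/(6LEI) = 46.96/EI
  θ_A0 = 172.1/EI,  θ_B0 = 157.6/EI
Flexibility coefficients: a unit moment at one end gives L/(3EI) there and L/(6EI) at the far end, so f₁₁ = f₂₂ = 1.333/EI and f₁₂ = f₂₁ = 0.6667/EI.
Compatibility — zero rotation at each built-in end:
  1.333 M_A + 0.6667 M_B = 172.1
  0.6667 M_A + 1.333 M_B = 157.6
Solving the pair gives M_A = 93.26 kip·ft and M_B = 71.59 kip·ft (hogging).

M_A = 93.26 kip·ft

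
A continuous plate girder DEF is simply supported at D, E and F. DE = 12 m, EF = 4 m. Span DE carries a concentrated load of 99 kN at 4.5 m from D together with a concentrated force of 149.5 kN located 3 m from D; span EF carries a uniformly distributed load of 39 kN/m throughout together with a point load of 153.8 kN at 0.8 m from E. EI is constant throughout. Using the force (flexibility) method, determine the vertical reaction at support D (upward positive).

R_D = 145.4 kN

Insert a hinge at E; M_E is the redundant, and each span becomes simply supported.
Rotations at E on the released spans (each span's end-slope, ×1/EI):
  span DE: point load 99 at a = 4.5: Pab(L + a)/(6LEI) = 765.7/EI
  span DE: point load 149.5 at a = 3: Pab(L + a)/(6LEI) = 840.9/EI
  span EF: UDL 39: wL³/(24EI) = 104/EI
  span EF: point load 153.8 at a = 0.8: Pab(L + b)/(6LEI) = 118.1/EI
  relative rotation θ_0 = (1607 + 222.1)/EI = 1829/EI
A unit hogging moment at E produces rotation L₁/(3EI) + L₂/(3EI) = 5.333/EI.
Compatibility: M_E·(L₁+L₂)/(3EI) = θ_0, giving M_E = 342.9 kN·m (hogging).
Span DE, ΣM about D with M_E applied at E: R_E^{DE}·12 = 894 + 342.9, so R_E^{DE} = 103.1 kN and R_D = 248.5 − 103.1 = 145.4 kN.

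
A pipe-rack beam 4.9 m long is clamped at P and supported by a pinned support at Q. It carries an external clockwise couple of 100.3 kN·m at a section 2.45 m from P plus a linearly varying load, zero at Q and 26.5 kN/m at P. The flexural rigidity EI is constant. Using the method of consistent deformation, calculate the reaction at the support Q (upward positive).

R_Q = 36.01 kN

Remove the prop at Q; the released (primary) structure is a cantilever built in at P.
Primary-structure tip deflection at Q by superposition:
  clockwise couple 100.3 at a = 2.45: M₀a(2L − a)/(2EI) = 903.1/EI
  triangular load, peak 26.5 at the fixed end: w₀L⁴/(30EI) = 509.2/EI
  δ_0 = 1412/EI
Flexibility coefficient — unit upward force at Q: δ_{QQ} = L³/(3EI) = 39.22/EI.
The prop prevents deflection at Q: R_Q = δ_0/δ_{QQ} = 1412/39.22 = 36.01 kN.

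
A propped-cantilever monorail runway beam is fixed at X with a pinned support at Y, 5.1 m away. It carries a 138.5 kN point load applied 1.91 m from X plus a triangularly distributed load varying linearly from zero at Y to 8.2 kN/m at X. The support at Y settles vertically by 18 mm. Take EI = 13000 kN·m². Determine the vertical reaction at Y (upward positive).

R_Y = 24.39 kN

Choose R_Y as the redundant. The primary structure is the cantilever fixed at X.
Downward deflection at the released point Y due to the loads:
  point load 138.5 at a = 1.91: Pa²(3L − a)/(6EI) = 1128/EI
  triangular load, peak 8.2 at the fixed end: w₀L⁴/(30EI) = 184.9/EI
  δ_0 = 1312/EI
Tip deflection under a unit load at Y: L³/(3EI) = 44.22/EI.
With EI = 13000 kN·m²: δ_0 = 0.10096 m and δ_{YY} = 0.003401 m/kN.
Compatibility — the beam at Y must follow the support down by 0.018 m: δ_0 − R_Y·δ_{YY} = 0.018, so R_Y = (0.10096 − 0.018)/0.003401 = 24.39 kN.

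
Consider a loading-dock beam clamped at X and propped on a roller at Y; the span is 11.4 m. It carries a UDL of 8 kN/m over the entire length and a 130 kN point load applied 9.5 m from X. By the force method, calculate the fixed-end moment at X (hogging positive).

M_X = 250 kN·m

Choose R_Y as the redundant. The primary structure is the cantilever fixed at X.
Primary-structure tip deflection at Y by superposition:
  UDL 8: wL⁴/(8EI) = 16890/EI
  point load 130 at a = 9.5: Pa²(3L − a)/(6EI) = 48299/EI
  δ_0 = 65188/EI
Tip deflection under a unit load at Y: L³/(3EI) = 493.8/EI.
Compatibility at Y: δ_0 − R_Y·δ_{YY} = 0, so R_Y = 65188/493.8 = 132 kN.
Moment equilibrium about X: M_X = Σ(load moments about X) − R_Y·L = 1755 − 132×11.4 = 250 kN·m.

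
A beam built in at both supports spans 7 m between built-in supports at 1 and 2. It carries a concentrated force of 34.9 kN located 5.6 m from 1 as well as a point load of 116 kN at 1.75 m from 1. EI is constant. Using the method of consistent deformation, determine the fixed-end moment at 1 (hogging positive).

M_1 = 122 kN·m

Take the two fixed-end moments M_1, M_2 as redundants; the released structure is the simple span 12.
End rotations of the released simple span under the applied load (×1/EI):
  at 1: point load 34.9 at a = 5.6: Pab(L + b)/(6LEI) = 54.72/EI
  at 2: point load 34.9 at a = 5.6: Pab(L + a)/(6LEI) = 82.08/EI
  at 1: point load 116 at a = 1.75: Pab(L + b)/(6LEI) = 310.8/EI
  at 2: point load 116 at a = 1.75: Pab(L + a)/(6LEI) = 222/EI
  θ_10 = 365.6/EI,  θ_20 = 304.1/EI
Flexibility coefficients: a unit moment at one end gives L/(3EI) there and L/(6EI) at the far end, so f₁₁ = f₂₂ = 2.333/EI and f₁₂ = f₂₁ = 1.167/EI.
Compatibility — zero rotation at each built-in end:
  2.333 M_1 + 1.167 M_2 = 365.6
  1.167 M_1 + 2.333 M_2 = 304.1
Solving the pair gives M_1 = 122 kN·m and M_2 = 69.33 kN·m (hogging).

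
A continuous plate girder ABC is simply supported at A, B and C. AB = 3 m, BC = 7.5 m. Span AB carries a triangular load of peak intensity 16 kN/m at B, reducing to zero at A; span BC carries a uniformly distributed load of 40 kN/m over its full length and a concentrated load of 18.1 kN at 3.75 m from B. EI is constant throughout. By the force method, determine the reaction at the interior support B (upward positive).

R_B = 278.6 kN

Insert a hinge at B; M_B is the redundant, and each span becomes simply supported.
Rotations at B on the released spans (each span's end-slope, ×1/EI):
  span AB: triangular load, peak 16: w₀L³/(45EI) = 9.6/EI
  span BC: UDL 40: wL³/(24EI) = 703.1/EI
  span BC: point load 18.1 at a = 3.75: Pab(L + b)/(6LEI) = 63.63/EI
  relative rotation θ_0 = (9.6 + 766.8)/EI = 776.4/EI
A unit hogging moment at B produces rotation L₁/(3EI) + L₂/(3EI) = 3.5/EI.
Compatibility: M_B·(L₁+L₂)/(3EI) = θ_0, giving M_B = 221.8 kN·m (hogging).
Span AB, ΣM about A with M_B applied at B: R_B^{AB}·3 = 48 + 221.8, so R_B^{AB} = 89.94 kN and R_A = 24 − 89.94 = -65.94 kN.
Span BC, ΣM about C: R_B^{BC}·7.5 = 1193 + 221.8, so R_B^{BC} = 188.6 kN and R_C = 318.1 − 188.6 = 129.5 kN.
R_B = 89.94 + 188.6 = 278.6 kN.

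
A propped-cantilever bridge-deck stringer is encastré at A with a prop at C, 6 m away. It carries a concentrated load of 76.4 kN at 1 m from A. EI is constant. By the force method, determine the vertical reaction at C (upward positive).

R_C = 3.006 kN

Take the reaction at C as the redundant and release it; the primary structure is a cantilever fixed at A.
Downward deflection at the released point C due to the loads:
  point load 76.4 at a = 1: Pa²(3L − a)/(6EI) = 216.5/EI
Tip deflection under a unit load at C: L³/(3EI) = 72/EI.
The prop prevents deflection at C: R_C = δ_0/δ_{CC} = 216.5/72 = 3.006 kN.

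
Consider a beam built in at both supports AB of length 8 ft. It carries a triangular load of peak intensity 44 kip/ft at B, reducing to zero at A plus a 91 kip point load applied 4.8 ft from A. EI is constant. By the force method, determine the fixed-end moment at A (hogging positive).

M_A = 163.8 kip·ft

Take the two fixed-end moments M_A, M_B as redundants; the released structure is the simple span AB.
On the primary (simply-supported) span, the end slopes from the loading are:
  at A: triangular load, peak 44: 7w₀L³/(360EI) = 438/EI
  at B: triangular load, peak 44: w₀L³/(45EI) = 500.6/EI
  at A: point load 91 at a = 4.8: Pab(L + b)/(6LEI) = 326.1/EI
  at B: point load 91 at a = 4.8: Pab(L + a)/(6LEI) = 372.7/EI
  θ_A0 = 764.2/EI,  θ_B0 = 873.4/EI
Flexibility coefficients: a unit moment at one end gives L/(3EI) there and L/(6EI) at the far end, so f₁₁ = f₂₂ = 2.667/EI and f₁₂ = f₂₁ = 1.333/EI.
Compatibility — zero rotation at each built-in end:
  2.667 M_A + 1.333 M_B = 764.2
  1.333 M_A + 2.667 M_B = 873.4
Solving the pair gives M_A = 163.8 kip·ft and M_B = 245.6 kip·ft (hogging).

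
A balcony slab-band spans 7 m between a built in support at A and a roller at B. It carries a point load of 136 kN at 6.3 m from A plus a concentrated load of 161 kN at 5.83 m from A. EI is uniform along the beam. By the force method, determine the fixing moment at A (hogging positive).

M_A = 138.7 kN·m

Take the reaction at B as the redundant and release it; the primary structure is a cantilever fixed at A.
Free-end deflection of the primary structure under the applied loading (downward +):
  point load 136 at a = 6.3: Pa²(3L − a)/(6EI) = 13225/EI
  point load 161 at a = 5.83: Pa²(3L − a)/(6EI) = 13836/EI
  δ_0 = 27060/EI
Tip deflection under a unit load at B: L³/(3EI) = 114.3/EI.
The prop prevents deflection at B: R_B = δ_0/δ_{BB} = 27060/114.3 = 236.7 kN.
Moment equilibrium about A: M_A = Σ(load moments about A) − R_B·L = 1795 − 236.7×7 = 138.7 kN·m.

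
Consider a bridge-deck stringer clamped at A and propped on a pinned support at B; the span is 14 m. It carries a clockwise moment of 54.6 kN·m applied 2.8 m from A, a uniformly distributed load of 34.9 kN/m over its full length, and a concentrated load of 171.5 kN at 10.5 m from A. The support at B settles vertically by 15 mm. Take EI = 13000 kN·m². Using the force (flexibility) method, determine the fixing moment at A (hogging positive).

Release the roller at B. Primary structure: cantilever fixed at A.
Free-end deflection of the primary structure under the applied loading (downward +):
  clockwise couple 54.6 at a = 2.8: M₀a(2L − a)/(2EI) = 1926/EI
  UDL 34.9: wL⁴/(8EI) = 167590/EI
  point load 171.5 at a = 10.5: Pa²(3L − a)/(6EI) = 99266/EI
  δ_0 = 268782/EI
Flexibility coefficient — unit upward force at B: δ_{BB} = L³/(3EI) = 914.7/EI.
With EI = 13000 kN·m²: δ_0 = 20.676 m and δ_{BB} = 0.070359 m/kN.
Compatibility — the beam at B must follow the support down by 0.015 m: δ_0 − R_B·δ_{BB} = 0.015, so R_B = (20.676 − 0.015)/0.070359 = 293.6 kN.
Moment equilibrium about A: M_A = Σ(load moments about A) − R_B·L = 5276 − 293.6×14 = 1165 kN·m.

M_A = 1165 kN·m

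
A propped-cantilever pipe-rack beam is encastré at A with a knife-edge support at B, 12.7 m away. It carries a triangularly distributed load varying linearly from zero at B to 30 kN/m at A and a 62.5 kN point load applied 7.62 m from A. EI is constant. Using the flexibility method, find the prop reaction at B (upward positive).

R_B = 65.1 kN

Release the roller at B. Primary structure: cantilever fixed at A.
Primary-structure tip deflection at B by superposition:
  triangular load, peak 30 at the fixed end: w₀L⁴/(30EI) = 26014/EI
  point load 62.5 at a = 7.62: Pa²(3L − a)/(6EI) = 18435/EI
  δ_0 = 44450/EI
Flexibility coefficient — unit upward force at B: δ_{BB} = L³/(3EI) = 682.8/EI.
The prop prevents deflection at B: R_B = δ_0/δ_{BB} = 44450/682.8 = 65.1 kN.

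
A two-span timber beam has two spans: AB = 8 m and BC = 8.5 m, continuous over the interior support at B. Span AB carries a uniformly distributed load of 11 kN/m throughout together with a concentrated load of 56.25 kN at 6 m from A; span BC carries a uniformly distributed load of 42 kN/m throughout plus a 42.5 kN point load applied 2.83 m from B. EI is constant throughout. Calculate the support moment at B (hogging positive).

M_B = 308.3 kN·m

Insert a hinge at B; M_B is the redundant, and each span becomes simply supported.
End slopes at the hinge B, treating each span as simply supported:
  span AB: UDL 11: wL³/(24EI) = 234.7/EI
  span AB: point load 56.25 at a = 6: Pab(L + a)/(6LEI) = 196.9/EI
  span BC: UDL 42: wL³/(24EI) = 1075/EI
  span BC: point load 42.5 at a = 2.83: Pab(L + b)/(6LEI) = 189.5/EI
  relative rotation θ_0 = (431.5 + 1264)/EI = 1696/EI
A unit hogging moment at B produces rotation L₁/(3EI) + L₂/(3EI) = 5.5/EI.
Compatibility: M_B·(L₁+L₂)/(3EI) = θ_0, giving M_B = 308.3 kN·m (hogging).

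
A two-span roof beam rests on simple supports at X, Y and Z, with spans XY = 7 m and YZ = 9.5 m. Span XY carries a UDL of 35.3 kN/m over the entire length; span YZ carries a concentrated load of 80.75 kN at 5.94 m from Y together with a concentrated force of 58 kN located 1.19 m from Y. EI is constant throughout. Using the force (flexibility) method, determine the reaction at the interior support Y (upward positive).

R_Y = 253 kN

Release continuity at Y by inserting a hinge; the redundant is the internal moment M_Y. The primary structure is two simply-supported spans XY and YZ.
Discontinuity in slope at Y on the released structure — sum the simple-span end rotations:
  span XY: UDL 35.3: wL³/(24EI) = 504.5/EI
  span YZ: point load 80.75 at a = 5.94: Pab(L + b)/(6LEI) = 391.2/EI
  span YZ: point load 58 at a = 1.19: Pab(L + b)/(6LEI) = 179.2/EI
  relative rotation θ_0 = (504.5 + 570.5)/EI = 1075/EI
A unit hogging moment at Y produces rotation L₁/(3EI) + L₂/(3EI) = 5.5/EI.
Compatibility: M_Y·(L₁+L₂)/(3EI) = θ_0, giving M_Y = 195.4 kN·m (hogging).
Span XY, ΣM about X with M_Y applied at Y: R_Y^{XY}·7 = 864.9 + 195.4, so R_Y^{XY} = 151.5 kN and R_X = 247.1 − 151.5 = 95.63 kN.
Span YZ, ΣM about Z: R_Y^{YZ}·9.5 = 769.5 + 195.4, so R_Y^{YZ} = 101.6 kN and R_Z = 138.8 − 101.6 = 37.18 kN.
R_Y = 151.5 + 101.6 = 253 kN.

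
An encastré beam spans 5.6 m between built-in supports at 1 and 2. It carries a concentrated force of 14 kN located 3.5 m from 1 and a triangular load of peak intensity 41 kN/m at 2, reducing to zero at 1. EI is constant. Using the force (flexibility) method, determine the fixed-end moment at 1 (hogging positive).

Release both end moments; the primary structure is a simply-supported span 12 with redundants M_1 and M_2.
Simple-span end rotations at 1 and 2 under the given loads:
  at 1: point load 14 at a = 3.5: Pab(L + b)/(6LEI) = 23.58/EI
  at 2: point load 14 at a = 3.5: Pab(L + a)/(6LEI) = 27.87/EI
  at 1: triangular load, peak 41: 7w₀L³/(360EI) = 140/EI
  at 2: triangular load, peak 41: w₀L³/(45EI) = 160/EI
  θ_10 = 163.6/EI,  θ_20 = 187.9/EI
Flexibility coefficients: a unit moment at one end gives L/(3EI) there and L/(6EI) at the far end, so f₁₁ = f₂₂ = 1.867/EI and f₁₂ = f₂₁ = 0.9333/EI.
Compatibility — zero rotation at each built-in end:
  1.867 M_1 + 0.9333 M_2 = 163.6
  0.9333 M_1 + 1.867 M_2 = 187.9
Solving the pair gives M_1 = 49.75 kN·m and M_2 = 75.77 kN·m (hogging).

M_1 = 49.75 kN·m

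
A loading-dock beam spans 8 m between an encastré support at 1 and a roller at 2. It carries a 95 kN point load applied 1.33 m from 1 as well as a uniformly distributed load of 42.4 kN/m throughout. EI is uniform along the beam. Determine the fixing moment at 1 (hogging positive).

M_1 = 435.8 kN·m

Remove the prop at 2; the released (primary) structure is a cantilever built in at 1.
Free-end deflection of the primary structure under the applied loading (downward +):
  point load 95 at a = 1.33: Pa²(3L − a)/(6EI) = 634.9/EI
  UDL 42.4: wL⁴/(8EI) = 21709/EI
  δ_0 = 22344/EI
Flexibility coefficient — unit upward force at 2: δ_{22} = L³/(3EI) = 170.7/EI.
Compatibility at 2: δ_0 − R_2·δ_{22} = 0, so R_2 = 22344/170.7 = 130.9 kN.
Moment equilibrium about 1: M_1 = Σ(load moments about 1) − R_2·L = 1483 − 130.9×8 = 435.8 kN·m.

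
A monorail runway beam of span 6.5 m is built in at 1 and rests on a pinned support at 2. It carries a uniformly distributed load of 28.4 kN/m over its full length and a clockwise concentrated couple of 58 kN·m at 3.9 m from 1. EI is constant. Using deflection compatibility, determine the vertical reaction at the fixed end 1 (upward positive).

R_1 = 104.1 kN

Release the roller at 2. Primary structure: cantilever fixed at 1.
Downward deflection at the released point 2 due to the loads:
  UDL 28.4: wL⁴/(8EI) = 6337/EI
  clockwise couple 58 at a = 3.9: M₀a(2L − a)/(2EI) = 1029/EI
  δ_0 = 7366/EI
Flexibility coefficient — unit upward force at 2: δ_{22} = L³/(3EI) = 91.54/EI.
Compatibility at 2: δ_0 − R_2·δ_{22} = 0, so R_2 = 7366/91.54 = 80.47 kN.
Vertical equilibrium: R_1 = ΣP − R_2 = 184.6 − 80.47 = 104.1 kN.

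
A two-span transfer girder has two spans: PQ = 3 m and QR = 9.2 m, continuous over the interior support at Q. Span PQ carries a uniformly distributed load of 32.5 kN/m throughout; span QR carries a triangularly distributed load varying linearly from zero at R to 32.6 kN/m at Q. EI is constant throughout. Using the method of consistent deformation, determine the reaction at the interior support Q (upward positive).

Release continuity at Q by inserting a hinge; the redundant is the internal moment M_Q. The primary structure is two simply-supported spans PQ and QR.
Discontinuity in slope at Q on the released structure — sum the simple-span end rotations:
  span PQ: UDL 32.5: wL³/(24EI) = 36.56/EI
  span QR: triangular load, peak 32.6: w₀L³/(45EI) = 564.1/EI
  relative rotation θ_0 = (36.56 + 564.1)/EI = 600.7/EI
A unit hogging moment at Q produces rotation L₁/(3EI) + L₂/(3EI) = 4.067/EI.
Slope continuity at Q: θ_0 = M_Q·4.067/EI, so M_Q = 600.7/4.067 = 147.7 kN·m (hogging).
Span PQ, ΣM about P with M_Q applied at Q: R_Q^{PQ}·3 = 146.2 + 147.7, so R_Q^{PQ} = 97.99 kN and R_P = 97.5 − 97.99 = -0.486 kN.
Span QR, ΣM about R: R_Q^{QR}·9.2 = 919.8 + 147.7, so R_Q^{QR} = 116 kN and R_R = 150 − 116 = 33.93 kN.
R_Q = 97.99 + 116 = 214 kN.

R_Q = 214 kN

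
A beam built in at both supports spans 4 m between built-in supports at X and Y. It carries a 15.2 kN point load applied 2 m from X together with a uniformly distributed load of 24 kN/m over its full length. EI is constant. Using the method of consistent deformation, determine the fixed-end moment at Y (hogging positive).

M_Y = 39.6 kN·m

Release both end moments; the primary structure is a simply-supported span XY with redundants M_X and M_Y.
Simple-span end rotations at X and Y under the given loads:
  at X: point load 15.2 at a = 2: Pab(L + b)/(6LEI) = 15.2/EI
  at Y: point load 15.2 at a = 2: Pab(L + a)/(6LEI) = 15.2/EI
  at X: UDL 24: wL³/(24EI) = 64/EI
  at Y: UDL 24: wL³/(24EI) = 64/EI
  θ_X0 = 79.2/EI,  θ_Y0 = 79.2/EI
Flexibility coefficients: a unit moment at one end gives L/(3EI) there and L/(6EI) at the far end, so f₁₁ = f₂₂ = 1.333/EI and f₁₂ = f₂₁ = 0.6667/EI.
Compatibility — zero rotation at each built-in end:
  1.333 M_X + 0.6667 M_Y = 79.2
  0.6667 M_X + 1.333 M_Y = 79.2
Solving the pair gives M_X = 39.6 kN·m and M_Y = 39.6 kN·m (hogging).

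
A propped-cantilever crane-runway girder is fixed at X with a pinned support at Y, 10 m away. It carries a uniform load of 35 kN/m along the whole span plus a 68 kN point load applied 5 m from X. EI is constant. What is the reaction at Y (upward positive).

R_Y = 152.5 kN

Remove the prop at Y; the released (primary) structure is a cantilever built in at X.
Free-end deflection of the primary structure under the applied loading (downward +):
  UDL 35: wL⁴/(8EI) = 43750/EI
  point load 68 at a = 5: Pa²(3L − a)/(6EI) = 7083/EI
  δ_0 = 50833/EI
Tip deflection under a unit load at Y: L³/(3EI) = 333.3/EI.
The prop prevents deflection at Y: R_Y = δ_0/δ_{YY} = 50833/333.3 = 152.5 kN.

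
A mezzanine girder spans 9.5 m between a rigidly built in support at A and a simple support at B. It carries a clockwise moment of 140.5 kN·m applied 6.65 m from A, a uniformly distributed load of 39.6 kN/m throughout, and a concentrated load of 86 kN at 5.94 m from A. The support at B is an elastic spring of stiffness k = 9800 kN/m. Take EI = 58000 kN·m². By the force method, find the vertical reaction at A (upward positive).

Choose R_B as the redundant. The primary structure is the cantilever fixed at A.
Primary-structure tip deflection at B by superposition:
  clockwise couple 140.5 at a = 6.65: M₀a(2L − a)/(2EI) = 5769/EI
  UDL 39.6: wL⁴/(8EI) = 40318/EI
  point load 86 at a = 5.94: Pa²(3L − a)/(6EI) = 11409/EI
  δ_0 = 57497/EI
Flexibility coefficient — unit upward force at B: δ_{BB} = L³/(3EI) = 285.8/EI.
With EI = 58000 kN·m²: δ_0 = 0.99132 m and δ_{BB} = 0.004927 m/kN.
Compatibility — the spring shortens by R_B/k under the reaction it provides: δ_0 − R_B·δ_{BB} = R_B/k. With 1/k = 0.000102 m/kN, R_B = δ_0 / (δ_{BB} + 1/k) = 0.99132 / (0.004927 + 0.000102) = 197.1 kN.
Vertical equilibrium: R_A = ΣP − R_B = 462.2 − 197.1 = 265.1 kN.

R_A = 265.1 kN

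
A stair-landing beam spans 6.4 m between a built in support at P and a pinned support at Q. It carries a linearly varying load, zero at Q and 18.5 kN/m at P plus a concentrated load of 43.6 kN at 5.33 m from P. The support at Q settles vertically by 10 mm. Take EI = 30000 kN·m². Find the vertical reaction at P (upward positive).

Take the reaction at Q as the redundant and release it; the primary structure is a cantilever fixed at P.
Free-end deflection of the primary structure under the applied loading (downward +):
  triangular load, peak 18.5 at the fixed end: w₀L⁴/(30EI) = 1035/EI
  point load 43.6 at a = 5.33: Pa²(3L − a)/(6EI) = 2863/EI
  δ_0 = 3898/EI
Flexibility coefficient — unit upward force at Q: δ_{QQ} = L³/(3EI) = 87.38/EI.
With EI = 30000 kN·m²: δ_0 = 0.12993 m and δ_{QQ} = 0.002913 m/kN.
Compatibility — the beam at Q must follow the support down by 0.01 m: δ_0 − R_Q·δ_{QQ} = 0.01, so R_Q = (0.12993 − 0.01)/0.002913 = 41.17 kN.
Vertical equilibrium: R_P = ΣP − R_Q = 102.8 − 41.17 = 61.63 kN.

R_P = 61.63 kN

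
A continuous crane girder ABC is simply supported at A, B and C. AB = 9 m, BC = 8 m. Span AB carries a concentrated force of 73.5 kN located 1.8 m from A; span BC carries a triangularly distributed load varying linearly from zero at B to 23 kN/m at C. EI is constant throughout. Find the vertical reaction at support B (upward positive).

R_B = 62.85 kN

Release continuity at B by inserting a hinge; the redundant is the internal moment M_B. The primary structure is two simply-supported spans AB and BC.
End slopes at the hinge B, treating each span as simply supported:
  span AB: point load 73.5 at a = 1.8: Pab(L + a)/(6LEI) = 190.5/EI
  span BC: triangular load, peak 23: 7w₀L³/(360EI) = 229/EI
  relative rotation θ_0 = (190.5 + 229)/EI = 419.5/EI
A unit hogging moment at B produces rotation L₁/(3EI) + L₂/(3EI) = 5.667/EI.
Compatibility: M_B·(L₁+L₂)/(3EI) = θ_0, giving M_B = 74.03 kN·m (hogging).
Span AB, ΣM about A with M_B applied at B: R_B^{AB}·9 = 132.3 + 74.03, so R_B^{AB} = 22.93 kN and R_A = 73.5 − 22.93 = 50.57 kN.
Span BC, ΣM about C: R_B^{BC}·8 = 245.3 + 74.03, so R_B^{BC} = 39.92 kN and R_C = 92 − 39.92 = 52.08 kN.
R_B = 22.93 + 39.92 = 62.85 kN.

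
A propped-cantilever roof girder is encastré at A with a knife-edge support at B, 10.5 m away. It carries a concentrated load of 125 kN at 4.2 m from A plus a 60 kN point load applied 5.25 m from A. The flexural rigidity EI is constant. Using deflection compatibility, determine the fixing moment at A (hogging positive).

M_A = 370.1 kN·m

Release the roller at B. Primary structure: cantilever fixed at A.
Free-end deflection of the primary structure under the applied loading (downward +):
  point load 125 at a = 4.2: Pa²(3L − a)/(6EI) = 10033/EI
  point load 60 at a = 5.25: Pa²(3L − a)/(6EI) = 7235/EI
  δ_0 = 17268/EI
Tip deflection under a unit load at B: L³/(3EI) = 385.9/EI.
The prop prevents deflection at B: R_B = δ_0/δ_{BB} = 17268/385.9 = 44.75 kN.
Moment equilibrium about A: M_A = Σ(load moments about A) − R_B·L = 840 − 44.75×10.5 = 370.1 kN·m.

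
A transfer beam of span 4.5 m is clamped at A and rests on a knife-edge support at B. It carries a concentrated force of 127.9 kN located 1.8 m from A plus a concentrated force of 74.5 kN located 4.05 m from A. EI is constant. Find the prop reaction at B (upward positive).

Remove the prop at B; the released (primary) structure is a cantilever built in at A.
Downward deflection at the released point B due to the loads:
  point load 127.9 at a = 1.8: Pa²(3L − a)/(6EI) = 808.1/EI
  point load 74.5 at a = 4.05: Pa²(3L − a)/(6EI) = 1925/EI
  δ_0 = 2733/EI
Tip deflection under a unit load at B: L³/(3EI) = 30.38/EI.
Compatibility at B: δ_0 − R_B·δ_{BB} = 0, so R_B = 2733/30.38 = 89.97 kN.

R_B = 89.97 kN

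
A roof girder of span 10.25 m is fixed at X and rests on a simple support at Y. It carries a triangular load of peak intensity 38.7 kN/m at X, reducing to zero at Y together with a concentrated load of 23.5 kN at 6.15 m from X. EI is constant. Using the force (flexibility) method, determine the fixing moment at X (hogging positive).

Choose R_Y as the redundant. The primary structure is the cantilever fixed at X.
Downward deflection at the released point Y due to the loads:
  triangular load, peak 38.7 at the fixed end: w₀L⁴/(30EI) = 14239/EI
  point load 23.5 at a = 6.15: Pa²(3L − a)/(6EI) = 3644/EI
  δ_0 = 17883/EI
Flexibility coefficient — unit upward force at Y: δ_{YY} = L³/(3EI) = 359/EI.
The prop prevents deflection at Y: R_Y = δ_0/δ_{YY} = 17883/359 = 49.82 kN.
Moment equilibrium about X: M_X = Σ(load moments about X) − R_Y·L = 822.2 − 49.82×10.25 = 311.5 kN·m.

M_X = 311.5 kN·m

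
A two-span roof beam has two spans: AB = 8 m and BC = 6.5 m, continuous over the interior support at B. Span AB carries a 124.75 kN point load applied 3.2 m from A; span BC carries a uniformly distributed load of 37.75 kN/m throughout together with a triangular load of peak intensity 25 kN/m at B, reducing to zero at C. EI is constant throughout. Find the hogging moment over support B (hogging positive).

M_B = 213.4 kN·m

Release continuity at B by inserting a hinge; the redundant is the internal moment M_B. The primary structure is two simply-supported spans AB and BC.
Rotations at B on the released spans (each span's end-slope, ×1/EI):
  span AB: point load 124.75 at a = 3.2: Pab(L + a)/(6LEI) = 447.1/EI
  span BC: UDL 37.75: wL³/(24EI) = 432/EI
  span BC: triangular load, peak 25: w₀L³/(45EI) = 152.6/EI
  relative rotation θ_0 = (447.1 + 584.5)/EI = 1032/EI
A unit hogging moment at B produces rotation L₁/(3EI) + L₂/(3EI) = 4.833/EI.
Compatibility: M_B·(L₁+L₂)/(3EI) = θ_0, giving M_B = 213.4 kN·m (hogging).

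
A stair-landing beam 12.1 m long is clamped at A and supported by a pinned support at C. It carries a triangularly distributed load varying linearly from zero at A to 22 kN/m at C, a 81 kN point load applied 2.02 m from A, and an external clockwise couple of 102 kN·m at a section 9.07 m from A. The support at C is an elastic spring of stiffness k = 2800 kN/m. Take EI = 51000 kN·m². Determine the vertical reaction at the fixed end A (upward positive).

R_A = 128.5 kN

Release the roller at C. Primary structure: cantilever fixed at A.
Downward deflection at the released point C due to the loads:
  triangular load, peak 22 at the free end: 11w₀L⁴/(120EI) = 43229/EI
  point load 81 at a = 2.02: Pa²(3L − a)/(6EI) = 1888/EI
  clockwise couple 102 at a = 9.07: M₀a(2L − a)/(2EI) = 6999/EI
  δ_0 = 52116/EI
Tip deflection under a unit load at C: L³/(3EI) = 590.5/EI.
With EI = 51000 kN·m²: δ_0 = 1.0219 m and δ_{CC} = 0.011579 m/kN.
Compatibility — the spring shortens by R_C/k under the reaction it provides: δ_0 − R_C·δ_{CC} = R_C/k. With 1/k = 0.000357 m/kN, R_C = δ_0 / (δ_{CC} + 1/k) = 1.0219 / (0.011579 + 0.000357) = 85.61 kN.
Vertical equilibrium: R_A = ΣP − R_C = 214.1 − 85.61 = 128.5 kN.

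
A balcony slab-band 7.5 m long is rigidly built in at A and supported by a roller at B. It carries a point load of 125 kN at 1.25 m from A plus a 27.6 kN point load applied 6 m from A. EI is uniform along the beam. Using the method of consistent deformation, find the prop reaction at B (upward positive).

R_B = 24.35 kN

Remove the prop at B; the released (primary) structure is a cantilever built in at A.
Free-end deflection of the primary structure under the applied loading (downward +):
  point load 125 at a = 1.25: Pa²(3L − a)/(6EI) = 691.7/EI
  point load 27.6 at a = 6: Pa²(3L − a)/(6EI) = 2732/EI
  δ_0 = 3424/EI
Tip deflection under a unit load at B: L³/(3EI) = 140.6/EI.
Compatibility at B: δ_0 − R_B·δ_{BB} = 0, so R_B = 3424/140.6 = 24.35 kN.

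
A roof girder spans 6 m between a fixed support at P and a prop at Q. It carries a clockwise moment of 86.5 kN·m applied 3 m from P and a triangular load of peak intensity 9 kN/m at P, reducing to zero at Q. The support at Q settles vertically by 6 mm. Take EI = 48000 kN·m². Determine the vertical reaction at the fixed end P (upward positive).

Choose R_Q as the redundant. The primary structure is the cantilever fixed at P.
Deflection at Q on the released cantilever, summing each load's contribution:
  clockwise couple 86.5 at a = 3: M₀a(2L − a)/(2EI) = 1168/EI
  triangular load, peak 9 at the fixed end: w₀L⁴/(30EI) = 388.8/EI
  δ_0 = 1557/EI
Flexibility coefficient — unit upward force at Q: δ_{QQ} = L³/(3EI) = 72/EI.
With EI = 48000 kN·m²: δ_0 = 0.032428 m and δ_{QQ} = 0.0015 m/kN.
Compatibility — the beam at Q must follow the support down by 0.006 m: δ_0 − R_Q·δ_{QQ} = 0.006, so R_Q = (0.032428 − 0.006)/0.0015 = 17.62 kN.
Vertical equilibrium: R_P = ΣP − R_Q = 27 − 17.62 = 9.381 kN.

R_P = 9.381 kN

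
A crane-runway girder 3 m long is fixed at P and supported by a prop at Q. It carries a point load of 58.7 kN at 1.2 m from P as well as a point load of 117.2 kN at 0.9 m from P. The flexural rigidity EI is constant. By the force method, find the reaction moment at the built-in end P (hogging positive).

Choose R_Q as the redundant. The primary structure is the cantilever fixed at P.
Downward deflection at the released point Q due to the loads:
  point load 58.7 at a = 1.2: Pa²(3L − a)/(6EI) = 109.9/EI
  point load 117.2 at a = 0.9: Pa²(3L − a)/(6EI) = 128.2/EI
  δ_0 = 238/EI
Tip deflection under a unit load at Q: L³/(3EI) = 9/EI.
The prop prevents deflection at Q: R_Q = δ_0/δ_{QQ} = 238/9 = 26.45 kN.
Moment equilibrium about P: M_P = Σ(load moments about P) − R_Q·L = 175.9 − 26.45×3 = 96.57 kN·m.

M_P = 96.57 kN·m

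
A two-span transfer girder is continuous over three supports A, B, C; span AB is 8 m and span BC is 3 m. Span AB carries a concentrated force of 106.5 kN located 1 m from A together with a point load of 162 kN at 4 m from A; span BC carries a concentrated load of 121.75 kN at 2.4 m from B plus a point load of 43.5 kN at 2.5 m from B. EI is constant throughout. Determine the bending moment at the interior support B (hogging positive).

Insert a hinge at B; M_B is the redundant, and each span becomes simply supported.
Discontinuity in slope at B on the released structure — sum the simple-span end rotations:
  span AB: point load 106.5 at a = 1: Pab(L + a)/(6LEI) = 139.8/EI
  span AB: point load 162 at a = 4: Pab(L + a)/(6LEI) = 648/EI
  span BC: point load 121.75 at a = 2.4: Pab(L + b)/(6LEI) = 35.06/EI
  span BC: point load 43.5 at a = 2.5: Pab(L + b)/(6LEI) = 10.57/EI
  relative rotation θ_0 = (787.8 + 45.64)/EI = 833.4/EI
A unit hogging moment at B produces rotation L₁/(3EI) + L₂/(3EI) = 3.667/EI.
Slope continuity at B: θ_0 = M_B·3.667/EI, so M_B = 833.4/3.667 = 227.3 kN·m (hogging).

M_B = 227.3 kN·m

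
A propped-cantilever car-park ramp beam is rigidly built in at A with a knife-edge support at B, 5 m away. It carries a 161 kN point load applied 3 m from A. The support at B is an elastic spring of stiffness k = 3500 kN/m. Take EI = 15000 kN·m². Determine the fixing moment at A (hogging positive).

Remove the prop at B; the released (primary) structure is a cantilever built in at A.
Free-end deflection of the primary structure under the applied loading (downward +):
  point load 161 at a = 3: Pa²(3L − a)/(6EI) = 2898/EI
Tip deflection under a unit load at B: L³/(3EI) = 41.67/EI.
With EI = 15000 kN·m²: δ_0 = 0.1932 m and δ_{BB} = 0.002778 m/kN.
Compatibility — the spring shortens by R_B/k under the reaction it provides: δ_0 − R_B·δ_{BB} = R_B/k. With 1/k = 0.000286 m/kN, R_B = δ_0 / (δ_{BB} + 1/k) = 0.1932 / (0.002778 + 0.000286) = 63.07 kN.
Moment equilibrium about A: M_A = Σ(load moments about A) − R_B·L = 483 − 63.07×5 = 167.7 kN·m.

M_A = 167.7 kN·m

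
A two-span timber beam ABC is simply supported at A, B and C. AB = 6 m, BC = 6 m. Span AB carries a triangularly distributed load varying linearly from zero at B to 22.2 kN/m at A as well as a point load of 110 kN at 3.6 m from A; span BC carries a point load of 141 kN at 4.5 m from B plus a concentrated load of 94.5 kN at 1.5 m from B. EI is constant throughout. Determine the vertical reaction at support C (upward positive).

Insert a hinge at B; M_B is the redundant, and each span becomes simply supported.
End slopes at the hinge B, treating each span as simply supported:
  span AB: triangular load, peak 22.2: 7w₀L³/(360EI) = 93.24/EI
  span AB: point load 110 at a = 3.6: Pab(L + a)/(6LEI) = 253.4/EI
  span BC: point load 141 at a = 4.5: Pab(L + b)/(6LEI) = 198.3/EI
  span BC: point load 94.5 at a = 1.5: Pab(L + b)/(6LEI) = 186/EI
  relative rotation θ_0 = (346.7 + 384.3)/EI = 731/EI
A unit hogging moment at B produces rotation L₁/(3EI) + L₂/(3EI) = 4/EI.
Compatibility: M_B·(L₁+L₂)/(3EI) = θ_0, giving M_B = 182.8 kN·m (hogging).
Span BC, ΣM about C: R_B^{BC}·6 = 636.8 + 182.8, so R_B^{BC} = 136.6 kN and R_C = 235.5 − 136.6 = 98.92 kN.

R_C = 98.92 kN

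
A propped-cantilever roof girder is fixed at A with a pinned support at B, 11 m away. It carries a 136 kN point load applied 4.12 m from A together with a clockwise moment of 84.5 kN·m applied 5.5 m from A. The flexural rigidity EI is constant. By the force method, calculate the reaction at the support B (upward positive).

R_B = 33.69 kN

Choose R_B as the redundant. The primary structure is the cantilever fixed at A.
Downward deflection at the released point B due to the loads:
  point load 136 at a = 4.12: Pa²(3L − a)/(6EI) = 11112/EI
  clockwise couple 84.5 at a = 5.5: M₀a(2L − a)/(2EI) = 3834/EI
  δ_0 = 14946/EI
Tip deflection under a unit load at B: L³/(3EI) = 443.7/EI.
Compatibility at B: δ_0 − R_B·δ_{BB} = 0, so R_B = 14946/443.7 = 33.69 kN.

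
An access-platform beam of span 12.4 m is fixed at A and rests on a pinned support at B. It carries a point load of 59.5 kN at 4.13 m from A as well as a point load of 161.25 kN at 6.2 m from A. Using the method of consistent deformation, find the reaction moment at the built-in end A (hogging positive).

Remove the prop at B; the released (primary) structure is a cantilever built in at A.
Downward deflection at the released point B due to the loads:
  point load 59.5 at a = 4.13: Pa²(3L − a)/(6EI) = 5594/EI
  point load 161.25 at a = 6.2: Pa²(3L − a)/(6EI) = 32025/EI
  δ_0 = 37619/EI
Flexibility coefficient — unit upward force at B: δ_{BB} = L³/(3EI) = 635.5/EI.
Compatibility at B: δ_0 − R_B·δ_{BB} = 0, so R_B = 37619/635.5 = 59.19 kN.
Moment equilibrium about A: M_A = Σ(load moments about A) − R_B·L = 1245 − 59.19×12.4 = 511.5 kN·m.

M_A = 511.5 kN·m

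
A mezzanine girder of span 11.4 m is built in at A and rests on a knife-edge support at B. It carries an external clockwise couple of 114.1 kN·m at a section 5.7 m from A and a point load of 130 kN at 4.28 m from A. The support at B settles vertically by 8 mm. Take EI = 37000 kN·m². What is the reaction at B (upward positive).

R_B = 34.71 kN

Choose R_B as the redundant. The primary structure is the cantilever fixed at A.
Free-end deflection of the primary structure under the applied loading (downward +):
  clockwise couple 114.1 at a = 5.7: M₀a(2L − a)/(2EI) = 5561/EI
  point load 130 at a = 4.28: Pa²(3L − a)/(6EI) = 11875/EI
  δ_0 = 17436/EI
Tip deflection under a unit load at B: L³/(3EI) = 493.8/EI.
With EI = 37000 kN·m²: δ_0 = 0.47124 m and δ_{BB} = 0.013347 m/kN.
Compatibility — the beam at B must follow the support down by 0.008 m: δ_0 − R_B·δ_{BB} = 0.008, so R_B = (0.47124 − 0.008)/0.013347 = 34.71 kN.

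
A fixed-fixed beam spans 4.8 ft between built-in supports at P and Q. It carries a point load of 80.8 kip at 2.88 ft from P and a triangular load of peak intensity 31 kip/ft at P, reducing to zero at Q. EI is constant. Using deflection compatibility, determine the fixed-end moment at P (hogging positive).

Take the two fixed-end moments M_P, M_Q as redundants; the released structure is the simple span PQ.
On the primary (simply-supported) span, the end slopes from the loading are:
  at P: point load 80.8 at a = 2.88: Pab(L + b)/(6LEI) = 104.3/EI
  at Q: point load 80.8 at a = 2.88: Pab(L + a)/(6LEI) = 119.1/EI
  at P: triangular load, peak 31: w₀L³/(45EI) = 76.19/EI
  at Q: triangular load, peak 31: 7w₀L³/(360EI) = 66.66/EI
  θ_P0 = 180.4/EI,  θ_Q0 = 185.8/EI
Flexibility coefficients: a unit moment at one end gives L/(3EI) there and L/(6EI) at the far end, so f₁₁ = f₂₂ = 1.6/EI and f₁₂ = f₂₁ = 0.8/EI.
Compatibility — zero rotation at each built-in end:
  1.6 M_P + 0.8 M_Q = 180.4
  0.8 M_P + 1.6 M_Q = 185.8
Solving the pair gives M_P = 72.94 kip·ft and M_Q = 79.66 kip·ft (hogging).

M_P = 72.94 kip·ft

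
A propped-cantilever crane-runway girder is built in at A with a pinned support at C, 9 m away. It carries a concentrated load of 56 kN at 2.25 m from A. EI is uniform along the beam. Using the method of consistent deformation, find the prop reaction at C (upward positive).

Release the roller at C. Primary structure: cantilever fixed at A.
Primary-structure tip deflection at C by superposition:
  point load 56 at a = 2.25: Pa²(3L − a)/(6EI) = 1169/EI
Flexibility coefficient — unit upward force at C: δ_{CC} = L³/(3EI) = 243/EI.
Compatibility at C: δ_0 − R_C·δ_{CC} = 0, so R_C = 1169/243 = 4.812 kN.

R_C = 4.812 kN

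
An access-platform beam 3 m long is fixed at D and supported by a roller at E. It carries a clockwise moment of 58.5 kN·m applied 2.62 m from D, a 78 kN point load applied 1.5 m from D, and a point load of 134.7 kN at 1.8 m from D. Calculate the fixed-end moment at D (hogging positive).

M_D = 83.92 kN·m

Release the roller at E. Primary structure: cantilever fixed at D.
Deflection at E on the released cantilever, summing each load's contribution:
  clockwise couple 58.5 at a = 2.62: M₀a(2L − a)/(2EI) = 259/EI
  point load 78 at a = 1.5: Pa²(3L − a)/(6EI) = 219.4/EI
  point load 134.7 at a = 1.8: Pa²(3L − a)/(6EI) = 523.7/EI
  δ_0 = 1002/EI
Flexibility coefficient — unit upward force at E: δ_{EE} = L³/(3EI) = 9/EI.
Compatibility at E: δ_0 − R_E·δ_{EE} = 0, so R_E = 1002/9 = 111.3 kN.
Moment equilibrium about D: M_D = Σ(load moments about D) − R_E·L = 418 − 111.3×3 = 83.92 kN·m.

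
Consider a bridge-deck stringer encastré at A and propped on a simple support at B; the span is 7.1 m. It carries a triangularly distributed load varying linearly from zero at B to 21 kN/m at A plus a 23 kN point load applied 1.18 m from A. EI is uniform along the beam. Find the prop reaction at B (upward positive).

Release the roller at B. Primary structure: cantilever fixed at A.
Deflection at B on the released cantilever, summing each load's contribution:
  triangular load, peak 21 at the fixed end: w₀L⁴/(30EI) = 1779/EI
  point load 23 at a = 1.18: Pa²(3L − a)/(6EI) = 107.4/EI
  δ_0 = 1886/EI
Tip deflection under a unit load at B: L³/(3EI) = 119.3/EI.
Compatibility at B: δ_0 − R_B·δ_{BB} = 0, so R_B = 1886/119.3 = 15.81 kN.

R_B = 15.81 kN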